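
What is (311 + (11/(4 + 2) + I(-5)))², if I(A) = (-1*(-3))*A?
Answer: 3193369/36 ≈ 88705.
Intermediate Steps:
I(A) = 3*A
(311 + (11/(4 + 2) + I(-5)))² = (311 + (11/(4 + 2) + 3*(-5)))² = (311 + (11/6 - 15))² = (311 - 79/6)² = (1787/6)² = 3193369/36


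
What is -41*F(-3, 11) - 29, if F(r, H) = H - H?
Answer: -29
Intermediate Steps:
F(r, H) = 0
-41*F(-3, 11) - 29 = -41*0 - 29 = 0 - 29 = -29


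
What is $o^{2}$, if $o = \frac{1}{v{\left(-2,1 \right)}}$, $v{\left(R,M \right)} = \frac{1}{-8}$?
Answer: $64$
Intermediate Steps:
$v{\left(R,M \right)} = - \frac{1}{8}$
$o = -8$ ($o = \frac{1}{- \frac{1}{8}} = -8$)
$o^{2} = \left(-8\right)^{2} = 64$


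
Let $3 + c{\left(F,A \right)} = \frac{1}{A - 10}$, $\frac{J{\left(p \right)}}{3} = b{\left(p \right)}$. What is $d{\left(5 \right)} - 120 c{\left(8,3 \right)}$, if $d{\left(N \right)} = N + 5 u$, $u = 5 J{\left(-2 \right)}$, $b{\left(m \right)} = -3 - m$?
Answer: $\frac{2150}{7} \approx 307.14$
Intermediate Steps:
$J{\left(p \right)} = -9 - 3 p$ ($J{\left(p \right)} = 3 \left(-3 - p\right) = -9 - 3 p$)
$u = -15$ ($u = 5 \left(-9 - -6\right) = 5 \left(-9 + 6\right) = 5 \left(-3\right) = -15$)
$d{\left(N \right)} = -75 + N$ ($d{\left(N \right)} = N + 5 \left(-15\right) = N - 75 = -75 + N$)
$c{\left(F,A \right)} = -3 + \frac{1}{-10 + A}$ ($c{\left(F,A \right)} = -3 + \frac{1}{A - 10} = -3 + \frac{1}{-10 + A}$)
$d{\left(5 \right)} - 120 c{\left(8,3 \right)} = \left(-75 + 5\right) - 120 \frac{31 - 9}{-10 + 3} = -70 - 120 \frac{31 - 9}{-7} = -70 - 120 \left(\left(- \frac{1}{7}\right) 22\right) = -70 - - \frac{2640}{7} = -70 + \frac{2640}{7} = \frac{2150}{7}$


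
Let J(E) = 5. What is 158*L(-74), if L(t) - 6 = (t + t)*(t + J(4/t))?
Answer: 1614444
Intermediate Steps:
L(t) = 6 + 2*t*(5 + t) (L(t) = 6 + (t + t)*(t + 5) = 6 + (2*t)*(5 + t) = 6 + 2*t*(5 + t))
158*L(-74) = 158*(6 + 2*(-74)² + 10*(-74)) = 158*(6 + 2*5476 - 740) = 158*(6 + 10952 - 740) = 158*10218 = 1614444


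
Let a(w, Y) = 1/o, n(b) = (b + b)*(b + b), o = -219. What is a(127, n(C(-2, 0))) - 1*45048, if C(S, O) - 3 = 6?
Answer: -9865513/219 ≈ -45048.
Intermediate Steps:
C(S, O) = 9 (C(S, O) = 3 + 6 = 9)
n(b) = 4*b² (n(b) = (2*b)*(2*b) = 4*b²)
a(w, Y) = -1/219 (a(w, Y) = 1/(-219) = -1/219)
a(127, n(C(-2, 0))) - 1*45048 = -1/219 - 1*45048 = -1/219 - 45048 = -9865513/219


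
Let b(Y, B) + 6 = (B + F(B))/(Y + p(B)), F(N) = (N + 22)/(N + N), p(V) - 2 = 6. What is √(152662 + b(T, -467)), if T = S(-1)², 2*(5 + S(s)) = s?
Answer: √86587119424210/23817 ≈ 390.70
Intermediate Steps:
S(s) = -5 + s/2
p(V) = 8 (p(V) = 2 + 6 = 8)
F(N) = (22 + N)/(2*N) (F(N) = (22 + N)/((2*N)) = (22 + N)*(1/(2*N)) = (22 + N)/(2*N))
T = 121/4 (T = (-5 + (½)*(-1))² = (-5 - ½)² = (-11/2)² = 121/4 ≈ 30.250)
b(Y, B) = -6 + (B + (22 + B)/(2*B))/(8 + Y) (b(Y, B) = -6 + (B + (22 + B)/(2*B))/(Y + 8) = -6 + (B + (22 + B)/(2*B))/(8 + Y))
√(152662 + b(T, -467)) = √(152662 + (11 + (½)*(-467) - 467*(-48 - 467 - 6*121/4))/((-467)*(8 + 121/4))) = √(152662 - (11 - 467/2 - 467*(-48 - 467 - 363/2))/(467*153/4)) = √(152662 - 1/467*4/153*(11 - 467/2 - 467*(-1393/2))) = √(152662 - 1/467*4/153*(11 - 467/2 + 650531/2)) = √(152662 - 1/467*4/153*325043) = √(152662 - 1300172/71451) = √(10906552390/71451) = √86587119424210/23817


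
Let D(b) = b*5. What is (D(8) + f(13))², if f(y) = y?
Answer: 2809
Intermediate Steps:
D(b) = 5*b
(D(8) + f(13))² = (5*8 + 13)² = (40 + 13)² = 53² = 2809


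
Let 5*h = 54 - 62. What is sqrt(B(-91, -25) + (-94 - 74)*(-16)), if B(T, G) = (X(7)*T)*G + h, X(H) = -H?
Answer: I*sqrt(330965)/5 ≈ 115.06*I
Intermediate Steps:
h = -8/5 (h = (54 - 62)/5 = (1/5)*(-8) = -8/5 ≈ -1.6000)
B(T, G) = -8/5 - 7*G*T (B(T, G) = ((-1*7)*T)*G - 8/5 = (-7*T)*G - 8/5 = -7*G*T - 8/5 = -8/5 - 7*G*T)
sqrt(B(-91, -25) + (-94 - 74)*(-16)) = sqrt((-8/5 - 7*(-25)*(-91)) + (-94 - 74)*(-16)) = sqrt((-8/5 - 15925) - 168*(-16)) = sqrt(-79633/5 + 2688) = sqrt(-66193/5) = I*sqrt(330965)/5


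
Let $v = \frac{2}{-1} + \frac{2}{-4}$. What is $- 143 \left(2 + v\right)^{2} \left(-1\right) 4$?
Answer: $143$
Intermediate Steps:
$v = - \frac{5}{2}$ ($v = 2 \left(-1\right) + 2 \left(- \frac{1}{4}\right) = -2 - \frac{1}{2} = - \frac{5}{2} \approx -2.5$)
$- 143 \left(2 + v\right)^{2} \left(-1\right) 4 = - 143 \left(2 - \frac{5}{2}\right)^{2} \left(-1\right) 4 = - 143 \left(- \frac{1}{2}\right)^{2} \left(-1\right) 4 = - 143 \cdot \frac{1}{4} \left(-1\right) 4 = - 143 \left(\left(- \frac{1}{4}\right) 4\right) = \left(-143\right) \left(-1\right) = 143$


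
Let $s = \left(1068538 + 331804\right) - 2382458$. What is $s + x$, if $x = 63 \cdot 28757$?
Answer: $829575$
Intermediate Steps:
$x = 1811691$
$s = -982116$ ($s = 1400342 - 2382458 = -982116$)
$s + x = -982116 + 1811691 = 829575$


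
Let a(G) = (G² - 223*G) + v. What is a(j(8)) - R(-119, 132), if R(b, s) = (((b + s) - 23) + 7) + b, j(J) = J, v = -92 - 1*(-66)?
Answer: -1624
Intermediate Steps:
v = -26 (v = -92 + 66 = -26)
R(b, s) = -16 + s + 2*b (R(b, s) = ((-23 + b + s) + 7) + b = (-16 + b + s) + b = -16 + s + 2*b)
a(G) = -26 + G² - 223*G (a(G) = (G² - 223*G) - 26 = -26 + G² - 223*G)
a(j(8)) - R(-119, 132) = (-26 + 8² - 223*8) - (-16 + 132 + 2*(-119)) = (-26 + 64 - 1784) - (-16 + 132 - 238) = -1746 - 1*(-122) = -1746 + 122 = -1624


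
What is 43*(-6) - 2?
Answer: -260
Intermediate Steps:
43*(-6) - 2 = -258 - 2 = -260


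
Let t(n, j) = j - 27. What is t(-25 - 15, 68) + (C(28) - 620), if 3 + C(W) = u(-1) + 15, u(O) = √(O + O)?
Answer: -567 + I*√2 ≈ -567.0 + 1.4142*I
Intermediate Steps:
u(O) = √2*√O (u(O) = √(2*O) = √2*√O)
C(W) = 12 + I*√2 (C(W) = -3 + (√2*√(-1) + 15) = -3 + (√2*I + 15) = -3 + (I*√2 + 15) = -3 + (15 + I*√2) = 12 + I*√2)
t(n, j) = -27 + j
t(-25 - 15, 68) + (C(28) - 620) = (-27 + 68) + ((12 + I*√2) - 620) = 41 + (-608 + I*√2) = -567 + I*√2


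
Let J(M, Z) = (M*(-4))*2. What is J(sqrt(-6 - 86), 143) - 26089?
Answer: -26089 - 16*I*sqrt(23) ≈ -26089.0 - 76.733*I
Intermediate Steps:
J(M, Z) = -8*M (J(M, Z) = -4*M*2 = -8*M)
J(sqrt(-6 - 86), 143) - 26089 = -8*sqrt(-6 - 86) - 26089 = -16*I*sqrt(23) - 26089 = -26089 - 16*I*sqrt(23)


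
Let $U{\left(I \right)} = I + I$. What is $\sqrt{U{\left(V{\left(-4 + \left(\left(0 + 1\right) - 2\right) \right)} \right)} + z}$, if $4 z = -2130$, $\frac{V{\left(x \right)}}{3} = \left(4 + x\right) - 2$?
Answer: $\frac{i \sqrt{2202}}{2} \approx 23.463 i$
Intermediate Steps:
$V{\left(x \right)} = 6 + 3 x$ ($V{\left(x \right)} = 3 \left(\left(4 + x\right) - 2\right) = 3 \left(2 + x\right) = 6 + 3 x$)
$U{\left(I \right)} = 2 I$
$z = - \frac{1065}{2}$ ($z = \frac{1}{4} \left(-2130\right) = - \frac{1065}{2} \approx -532.5$)
$\sqrt{U{\left(V{\left(-4 + \left(\left(0 + 1\right) - 2\right) \right)} \right)} + z} = \sqrt{2 \left(6 + 3 \left(-4 + \left(\left(0 + 1\right) - 2\right)\right)\right) - \frac{1065}{2}} = \sqrt{2 \left(6 + 3 \left(-4 + \left(1 - 2\right)\right)\right) - \frac{1065}{2}} = \sqrt{2 \left(6 + 3 \left(-4 - 1\right)\right) - \frac{1065}{2}} = \sqrt{2 \left(6 + 3 \left(-5\right)\right) - \frac{1065}{2}} = \sqrt{2 \left(6 - 15\right) - \frac{1065}{2}} = \sqrt{2 \left(-9\right) - \frac{1065}{2}} = \sqrt{-18 - \frac{1065}{2}} = \sqrt{- \frac{1101}{2}} = \frac{i \sqrt{2202}}{2}$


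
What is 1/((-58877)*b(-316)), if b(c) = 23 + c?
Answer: 1/17250961 ≈ 5.7968e-8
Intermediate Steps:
1/((-58877)*b(-316)) = 1/((-58877)*(23 - 316)) = -1/58877/(-293) = -1/58877*(-1/293) = 1/17250961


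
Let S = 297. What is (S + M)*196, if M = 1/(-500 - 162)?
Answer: 19268074/331 ≈ 58212.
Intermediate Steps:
M = -1/662 (M = 1/(-662) = -1/662 ≈ -0.0015106)
(S + M)*196 = (297 - 1/662)*196 = (196613/662)*196 = 19268074/331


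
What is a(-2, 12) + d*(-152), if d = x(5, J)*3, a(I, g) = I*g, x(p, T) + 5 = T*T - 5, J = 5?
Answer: -6864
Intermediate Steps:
x(p, T) = -10 + T² (x(p, T) = -5 + (T*T - 5) = -5 + (T² - 5) = -5 + (-5 + T²) = -10 + T²)
d = 45 (d = (-10 + 5²)*3 = (-10 + 25)*3 = 15*3 = 45)
a(-2, 12) + d*(-152) = -2*12 + 45*(-152) = -24 - 6840 = -6864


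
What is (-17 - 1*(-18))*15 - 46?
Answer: -31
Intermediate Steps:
(-17 - 1*(-18))*15 - 46 = (-17 + 18)*15 - 46 = 1*15 - 46 = 15 - 46 = -31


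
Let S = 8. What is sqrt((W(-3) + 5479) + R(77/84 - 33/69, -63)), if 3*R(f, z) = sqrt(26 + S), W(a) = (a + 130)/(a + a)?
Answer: sqrt(196482 + 12*sqrt(34))/6 ≈ 73.890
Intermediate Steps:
W(a) = (130 + a)/(2*a) (W(a) = (130 + a)/((2*a)) = (130 + a)*(1/(2*a)) = (130 + a)/(2*a))
R(f, z) = sqrt(34)/3 (R(f, z) = sqrt(26 + 8)/3 = sqrt(34)/3)
sqrt((W(-3) + 5479) + R(77/84 - 33/69, -63)) = sqrt(((1/2)*(130 - 3)/(-3) + 5479) + sqrt(34)/3) = sqrt(((1/2)*(-1/3)*127 + 5479) + sqrt(34)/3) = sqrt((-127/6 + 5479) + sqrt(34)/3) = sqrt(32747/6 + sqrt(34)/3)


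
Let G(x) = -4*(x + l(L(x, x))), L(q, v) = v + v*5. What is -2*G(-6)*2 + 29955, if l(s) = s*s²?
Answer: -716637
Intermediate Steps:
L(q, v) = 6*v (L(q, v) = v + 5*v = 6*v)
l(s) = s³
G(x) = -864*x³ - 4*x (G(x) = -4*(x + (6*x)³) = -4*(x + 216*x³) = -864*x³ - 4*x)
-2*G(-6)*2 + 29955 = -2*(-864*(-6)³ - 4*(-6))*2 + 29955 = -2*(-864*(-216) + 24)*2 + 29955 = -2*(186624 + 24)*2 + 29955 = -2*186648*2 + 29955 = -373296*2 + 29955 = -746592 + 29955 = -716637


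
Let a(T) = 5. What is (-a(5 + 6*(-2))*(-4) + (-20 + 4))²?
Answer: 16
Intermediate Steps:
(-a(5 + 6*(-2))*(-4) + (-20 + 4))² = (-5*(-4) + (-20 + 4))² = (-1*(-20) - 16)² = (20 - 16)² = 4² = 16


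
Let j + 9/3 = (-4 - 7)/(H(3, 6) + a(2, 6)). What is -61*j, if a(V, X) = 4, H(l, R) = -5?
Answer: -488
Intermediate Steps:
j = 8 (j = -3 + (-4 - 7)/(-5 + 4) = -3 - 11/(-1) = -3 - 11*(-1) = -3 + 11 = 8)
-61*j = -61*8 = -1*488 = -488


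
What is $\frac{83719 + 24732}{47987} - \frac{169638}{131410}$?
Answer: $\frac{3055563602}{3152985835} \approx 0.9691$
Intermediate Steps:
$\frac{83719 + 24732}{47987} - \frac{169638}{131410} = 108451 \cdot \frac{1}{47987} - \frac{84819}{65705} = \frac{108451}{47987} - \frac{84819}{65705} = \frac{3055563602}{3152985835}$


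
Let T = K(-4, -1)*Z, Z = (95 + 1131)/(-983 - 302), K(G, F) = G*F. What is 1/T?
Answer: -1285/4904 ≈ -0.26203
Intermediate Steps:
K(G, F) = F*G
Z = -1226/1285 (Z = 1226/(-1285) = 1226*(-1/1285) = -1226/1285 ≈ -0.95409)
T = -4904/1285 (T = -1*(-4)*(-1226/1285) = 4*(-1226/1285) = -4904/1285 ≈ -3.8163)
1/T = 1/(-4904/1285) = -1285/4904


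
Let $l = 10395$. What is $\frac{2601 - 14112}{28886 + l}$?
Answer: $- \frac{11511}{39281} \approx -0.29304$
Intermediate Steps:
$\frac{2601 - 14112}{28886 + l} = \frac{2601 - 14112}{28886 + 10395} = - \frac{11511}{39281}$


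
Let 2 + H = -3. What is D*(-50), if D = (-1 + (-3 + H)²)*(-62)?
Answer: 195300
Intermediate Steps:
H = -5 (H = -2 - 3 = -5)
D = -3906 (D = (-1 + (-3 - 5)²)*(-62) = (-1 + (-8)²)*(-62) = (-1 + 64)*(-62) = 63*(-62) = -3906)
D*(-50) = -3906*(-50) = 195300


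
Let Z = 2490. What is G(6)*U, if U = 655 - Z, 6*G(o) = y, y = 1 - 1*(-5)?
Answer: -1835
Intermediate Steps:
y = 6 (y = 1 + 5 = 6)
G(o) = 1 (G(o) = (1/6)*6 = 1)
U = -1835 (U = 655 - 1*2490 = 655 - 2490 = -1835)
G(6)*U = 1*(-1835) = -1835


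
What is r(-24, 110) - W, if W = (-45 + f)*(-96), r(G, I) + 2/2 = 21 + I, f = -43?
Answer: -8318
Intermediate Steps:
r(G, I) = 20 + I (r(G, I) = -1 + (21 + I) = 20 + I)
W = 8448 (W = (-45 - 43)*(-96) = -88*(-96) = 8448)
r(-24, 110) - W = (20 + 110) - 1*8448 = 130 - 8448 = -8318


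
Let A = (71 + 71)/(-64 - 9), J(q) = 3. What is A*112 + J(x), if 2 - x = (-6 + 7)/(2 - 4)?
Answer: -15685/73 ≈ -214.86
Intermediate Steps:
x = 5/2 (x = 2 - (-6 + 7)/(2 - 4) = 2 - 1/(-2) = 2 - (-1)/2 = 2 - 1*(-½) = 2 + ½ = 5/2 ≈ 2.5000)
A = -142/73 (A = 142/(-73) = 142*(-1/73) = -142/73 ≈ -1.9452)
A*112 + J(x) = -142/73*112 + 3 = -15904/73 + 3 = -15685/73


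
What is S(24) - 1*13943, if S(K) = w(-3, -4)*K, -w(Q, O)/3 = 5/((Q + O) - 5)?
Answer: -13913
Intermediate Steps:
w(Q, O) = -15/(-5 + O + Q) (w(Q, O) = -15/((Q + O) - 5) = -15/((O + Q) - 5) = -15/(-5 + O + Q))
S(K) = 5*K/4 (S(K) = (-15/(-5 - 4 - 3))*K = (-15/(-12))*K = (-15*(-1/12))*K = 5*K/4)
S(24) - 1*13943 = (5/4)*24 - 1*13943 = 30 - 13943 = -13913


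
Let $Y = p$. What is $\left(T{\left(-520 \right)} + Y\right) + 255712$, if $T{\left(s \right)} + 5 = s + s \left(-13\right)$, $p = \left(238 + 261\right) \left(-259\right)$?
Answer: $132706$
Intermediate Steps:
$p = -129241$ ($p = 499 \left(-259\right) = -129241$)
$Y = -129241$
$T{\left(s \right)} = -5 - 12 s$ ($T{\left(s \right)} = -5 + \left(s + s \left(-13\right)\right) = -5 + \left(s - 13 s\right) = -5 - 12 s$)
$\left(T{\left(-520 \right)} + Y\right) + 255712 = \left(\left(-5 - -6240\right) - 129241\right) + 255712 = \left(\left(-5 + 6240\right) - 129241\right) + 255712 = \left(6235 - 129241\right) + 255712 = -123006 + 255712 = 132706$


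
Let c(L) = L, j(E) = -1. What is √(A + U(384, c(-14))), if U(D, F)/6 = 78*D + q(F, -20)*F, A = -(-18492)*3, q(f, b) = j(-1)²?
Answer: 4*√14694 ≈ 484.88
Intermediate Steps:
q(f, b) = 1 (q(f, b) = (-1)² = 1)
A = 55476 (A = -201*(-276) = 55476)
U(D, F) = 6*F + 468*D (U(D, F) = 6*(78*D + 1*F) = 6*(78*D + F) = 6*(F + 78*D) = 6*F + 468*D)
√(A + U(384, c(-14))) = √(55476 + (6*(-14) + 468*384)) = √(55476 + (-84 + 179712)) = √(55476 + 179628) = √235104 = 4*√14694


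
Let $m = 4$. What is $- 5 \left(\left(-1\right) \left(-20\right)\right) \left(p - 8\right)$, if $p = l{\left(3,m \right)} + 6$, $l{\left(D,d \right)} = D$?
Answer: $-100$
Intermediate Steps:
$p = 9$ ($p = 3 + 6 = 9$)
$- 5 \left(\left(-1\right) \left(-20\right)\right) \left(p - 8\right) = - 5 \left(\left(-1\right) \left(-20\right)\right) \left(9 - 8\right) = \left(-5\right) 20 \left(9 - 8\right) = \left(-100\right) 1 = -100$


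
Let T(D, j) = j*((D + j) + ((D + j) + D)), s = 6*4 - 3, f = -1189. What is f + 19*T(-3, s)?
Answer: 11978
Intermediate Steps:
s = 21 (s = 24 - 3 = 21)
T(D, j) = j*(2*j + 3*D) (T(D, j) = j*((D + j) + (j + 2*D)) = j*(2*j + 3*D))
f + 19*T(-3, s) = -1189 + 19*(21*(2*21 + 3*(-3))) = -1189 + 19*(21*(42 - 9)) = -1189 + 19*(21*33) = -1189 + 19*693 = -1189 + 13167 = 11978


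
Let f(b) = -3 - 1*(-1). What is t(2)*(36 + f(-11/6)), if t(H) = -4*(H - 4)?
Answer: 272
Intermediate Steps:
f(b) = -2 (f(b) = -3 + 1 = -2)
t(H) = 16 - 4*H (t(H) = -4*(-4 + H) = 16 - 4*H)
t(2)*(36 + f(-11/6)) = (16 - 4*2)*(36 - 2) = (16 - 8)*34 = 8*34 = 272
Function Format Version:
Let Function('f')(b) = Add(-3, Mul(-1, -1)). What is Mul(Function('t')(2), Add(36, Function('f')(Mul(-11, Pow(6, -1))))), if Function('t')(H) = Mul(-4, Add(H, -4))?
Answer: 272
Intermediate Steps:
Function('f')(b) = -2 (Function('f')(b) = Add(-3, 1) = -2)
Function('t')(H) = Add(16, Mul(-4, H)) (Function('t')(H) = Mul(-4, Add(-4, H)) = Add(16, Mul(-4, H)))
Mul(Function('t')(2), Add(36, Function('f')(Mul(-11, Pow(6, -1))))) = Mul(Add(16, Mul(-4, 2)), Add(36, -2)) = Mul(Add(16, -8), 34) = Mul(8, 34) = 272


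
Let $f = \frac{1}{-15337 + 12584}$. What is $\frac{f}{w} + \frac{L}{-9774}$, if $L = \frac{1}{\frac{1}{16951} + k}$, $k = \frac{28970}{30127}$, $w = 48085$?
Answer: $- \frac{67607967224354963}{635416705545241659390} \approx -0.0001064$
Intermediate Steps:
$k = \frac{28970}{30127}$ ($k = 28970 \cdot \frac{1}{30127} = \frac{28970}{30127} \approx 0.9616$)
$f = - \frac{1}{2753}$ ($f = \frac{1}{-2753} = - \frac{1}{2753} \approx -0.00036324$)
$L = \frac{510682777}{491100597}$ ($L = \frac{1}{\frac{1}{16951} + \frac{28970}{30127}} = \frac{1}{\frac{491100597}{510682777}} = \frac{510682777}{491100597} \approx 1.0399$)
$\frac{f}{w} + \frac{L}{-9774} = - \frac{1}{2753 \cdot 48085} + \frac{510682777}{491100597 \left(-9774\right)} = \left(- \frac{1}{2753}\right) \frac{1}{48085} + \frac{510682777}{491100597} \left(- \frac{1}{9774}\right) = - \frac{1}{132378005} - \frac{510682777}{4800017235078} = - \frac{67607967224354963}{635416705545241659390}$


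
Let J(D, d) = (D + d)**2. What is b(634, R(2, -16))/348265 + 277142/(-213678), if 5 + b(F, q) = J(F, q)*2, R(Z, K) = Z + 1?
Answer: 38443944872/37208284335 ≈ 1.0332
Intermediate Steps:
R(Z, K) = 1 + Z
b(F, q) = -5 + 2*(F + q)**2 (b(F, q) = -5 + (F + q)**2*2 = -5 + 2*(F + q)**2)
b(634, R(2, -16))/348265 + 277142/(-213678) = (-5 + 2*(634 + (1 + 2))**2)/348265 + 277142/(-213678) = (-5 + 2*(634 + 3)**2)*(1/348265) + 277142*(-1/213678) = (-5 + 2*637**2)*(1/348265) - 138571/106839 = (-5 + 2*405769)*(1/348265) - 138571/106839 = (-5 + 811538)*(1/348265) - 138571/106839 = 811533*(1/348265) - 138571/106839 = 811533/348265 - 138571/106839 = 38443944872/37208284335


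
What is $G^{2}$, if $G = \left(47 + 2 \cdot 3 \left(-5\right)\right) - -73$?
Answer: $8100$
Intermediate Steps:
$G = 90$ ($G = \left(47 + 6 \left(-5\right)\right) + 73 = \left(47 - 30\right) + 73 = 17 + 73 = 90$)
$G^{2} = 90^{2} = 8100$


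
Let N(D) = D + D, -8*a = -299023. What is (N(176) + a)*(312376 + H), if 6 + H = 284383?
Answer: 180123328767/8 ≈ 2.2515e+10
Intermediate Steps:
H = 284377 (H = -6 + 284383 = 284377)
a = 299023/8 (a = -⅛*(-299023) = 299023/8 ≈ 37378.)
N(D) = 2*D
(N(176) + a)*(312376 + H) = (2*176 + 299023/8)*(312376 + 284377) = (352 + 299023/8)*596753 = (301839/8)*596753 = 180123328767/8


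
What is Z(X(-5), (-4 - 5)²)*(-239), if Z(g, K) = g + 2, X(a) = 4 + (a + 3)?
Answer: -956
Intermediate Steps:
X(a) = 7 + a (X(a) = 4 + (3 + a) = 7 + a)
Z(g, K) = 2 + g
Z(X(-5), (-4 - 5)²)*(-239) = (2 + (7 - 5))*(-239) = (2 + 2)*(-239) = 4*(-239) = -956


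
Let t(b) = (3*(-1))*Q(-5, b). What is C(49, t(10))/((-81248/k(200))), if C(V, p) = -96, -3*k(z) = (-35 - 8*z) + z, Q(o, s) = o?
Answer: 1435/2539 ≈ 0.56518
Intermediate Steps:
t(b) = 15 (t(b) = (3*(-1))*(-5) = -3*(-5) = 15)
k(z) = 35/3 + 7*z/3 (k(z) = -((-35 - 8*z) + z)/3 = -(-35 - 7*z)/3 = 35/3 + 7*z/3)
C(49, t(10))/((-81248/k(200))) = -96/((-81248/(35/3 + (7/3)*200))) = -96/((-81248/(35/3 + 1400/3))) = -96/((-81248/1435/3)) = -96/((-81248*3/1435)) = -96/(-243744/1435) = -96*(-1435/243744) = 1435/2539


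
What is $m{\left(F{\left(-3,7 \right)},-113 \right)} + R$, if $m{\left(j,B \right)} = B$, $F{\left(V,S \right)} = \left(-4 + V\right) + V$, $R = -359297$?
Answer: $-359410$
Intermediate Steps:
$F{\left(V,S \right)} = -4 + 2 V$
$m{\left(F{\left(-3,7 \right)},-113 \right)} + R = -113 - 359297 = -359410$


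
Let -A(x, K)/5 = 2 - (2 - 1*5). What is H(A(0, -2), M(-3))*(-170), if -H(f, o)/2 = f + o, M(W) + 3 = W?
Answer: -10540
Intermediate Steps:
M(W) = -3 + W
A(x, K) = -25 (A(x, K) = -5*(2 - (2 - 1*5)) = -5*(2 - (2 - 5)) = -5*(2 - 1*(-3)) = -5*(2 + 3) = -5*5 = -25)
H(f, o) = -2*f - 2*o (H(f, o) = -2*(f + o) = -2*f - 2*o)
H(A(0, -2), M(-3))*(-170) = (-2*(-25) - 2*(-3 - 3))*(-170) = (50 - 2*(-6))*(-170) = (50 + 12)*(-170) = 62*(-170) = -10540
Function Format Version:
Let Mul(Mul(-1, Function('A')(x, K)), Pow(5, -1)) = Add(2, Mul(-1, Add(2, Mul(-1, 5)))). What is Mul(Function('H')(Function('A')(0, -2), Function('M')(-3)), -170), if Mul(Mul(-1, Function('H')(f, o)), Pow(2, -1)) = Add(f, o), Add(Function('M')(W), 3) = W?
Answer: -10540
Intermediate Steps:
Function('M')(W) = Add(-3, W)
Function('A')(x, K) = -25 (Function('A')(x, K) = Mul(-5, Add(2, Mul(-1, Add(2, Mul(-1, 5))))) = Mul(-5, Add(2, Mul(-1, Add(2, -5)))) = Mul(-5, Add(2, Mul(-1, -3))) = Mul(-5, Add(2, 3)) = Mul(-5, 5) = -25)
Function('H')(f, o) = Add(Mul(-2, f), Mul(-2, o)) (Function('H')(f, o) = Mul(-2, Add(f, o)) = Add(Mul(-2, f), Mul(-2, o)))
Mul(Function('H')(Function('A')(0, -2), Function('M')(-3)), -170) = Mul(Add(Mul(-2, -25), Mul(-2, Add(-3, -3))), -170) = Mul(Add(50, Mul(-2, -6)), -170) = Mul(Add(50, 12), -170) = Mul(62, -170) = -10540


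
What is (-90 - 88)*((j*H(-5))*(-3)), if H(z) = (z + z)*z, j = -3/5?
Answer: -16020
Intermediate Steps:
j = -3/5 (j = -3*1/5 = -3/5 ≈ -0.60000)
H(z) = 2*z**2 (H(z) = (2*z)*z = 2*z**2)
(-90 - 88)*((j*H(-5))*(-3)) = (-90 - 88)*(-6*(-5)**2/5*(-3)) = -178*(-6*25/5)*(-3) = -178*(-3/5*50)*(-3) = -(-5340)*(-3) = -178*90 = -16020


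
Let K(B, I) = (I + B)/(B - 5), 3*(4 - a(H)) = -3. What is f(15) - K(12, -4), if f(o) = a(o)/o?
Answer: -17/21 ≈ -0.80952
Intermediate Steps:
a(H) = 5 (a(H) = 4 - ⅓*(-3) = 4 + 1 = 5)
K(B, I) = (B + I)/(-5 + B)
f(o) = 5/o
f(15) - K(12, -4) = 5/15 - (12 - 4)/(-5 + 12) = 5*(1/15) - 8/7 = ⅓ - 8/7 = -17/21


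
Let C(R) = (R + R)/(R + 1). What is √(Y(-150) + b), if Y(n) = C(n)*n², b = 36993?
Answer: √1827031593/149 ≈ 286.87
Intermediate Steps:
C(R) = 2*R/(1 + R) (C(R) = (2*R)/(1 + R) = 2*R/(1 + R))
Y(n) = 2*n³/(1 + n) (Y(n) = (2*n/(1 + n))*n² = 2*n³/(1 + n))
√(Y(-150) + b) = √(2*(-150)³/(1 - 150) + 36993) = √(2*(-3375000)/(-149) + 36993) = √(2*(-3375000)*(-1/149) + 36993) = √(6750000/149 + 36993) = √(12261957/149) = √1827031593/149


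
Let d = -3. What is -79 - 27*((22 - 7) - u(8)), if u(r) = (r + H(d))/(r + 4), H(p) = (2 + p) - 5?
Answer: -959/2 ≈ -479.50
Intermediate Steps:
H(p) = -3 + p
u(r) = (-6 + r)/(4 + r) (u(r) = (r + (-3 - 3))/(r + 4) = (r - 6)/(4 + r) = (-6 + r)/(4 + r))
-79 - 27*((22 - 7) - u(8)) = -79 - 27*((22 - 7) - (-6 + 8)/(4 + 8)) = -79 - 27*(15 - 2/12) = -79 - 27*(15 - 1*⅙) = -79 - 27*(15 - ⅙) = -79 - 27*89/6 = -79 - 801/2 = -959/2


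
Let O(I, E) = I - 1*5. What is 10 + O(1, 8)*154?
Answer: -606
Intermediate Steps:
O(I, E) = -5 + I (O(I, E) = I - 5 = -5 + I)
10 + O(1, 8)*154 = 10 + (-5 + 1)*154 = 10 - 4*154 = 10 - 616 = -606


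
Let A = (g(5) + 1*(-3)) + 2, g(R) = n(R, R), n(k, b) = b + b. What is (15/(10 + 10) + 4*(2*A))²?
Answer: 84681/16 ≈ 5292.6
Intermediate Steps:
n(k, b) = 2*b
g(R) = 2*R
A = 9 (A = (2*5 + 1*(-3)) + 2 = (10 - 3) + 2 = 7 + 2 = 9)
(15/(10 + 10) + 4*(2*A))² = (15/(10 + 10) + 4*(2*9))² = (15/20 + 4*18)² = ((1/20)*15 + 72)² = (¾ + 72)² = (291/4)² = 84681/16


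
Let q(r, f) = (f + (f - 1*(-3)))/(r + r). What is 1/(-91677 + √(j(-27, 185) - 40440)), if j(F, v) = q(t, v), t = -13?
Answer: -2383602/218522532367 - I*√27347138/218522532367 ≈ -1.0908e-5 - 2.3931e-8*I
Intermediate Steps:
q(r, f) = (3 + 2*f)/(2*r) (q(r, f) = (f + (f + 3))/((2*r)) = (f + (3 + f))*(1/(2*r)) = (3 + 2*f)*(1/(2*r)) = (3 + 2*f)/(2*r))
j(F, v) = -3/26 - v/13 (j(F, v) = (3/2 + v)/(-13) = -(3/2 + v)/13 = -3/26 - v/13)
1/(-91677 + √(j(-27, 185) - 40440)) = 1/(-91677 + √((-3/26 - 1/13*185) - 40440)) = 1/(-91677 + √((-3/26 - 185/13) - 40440)) = 1/(-91677 + √(-373/26 - 40440)) = 1/(-91677 + √(-1051813/26)) = 1/(-91677 + I*√27347138/26)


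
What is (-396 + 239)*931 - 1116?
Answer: -147283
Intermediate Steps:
(-396 + 239)*931 - 1116 = -157*931 - 1116 = -146167 - 1116 = -147283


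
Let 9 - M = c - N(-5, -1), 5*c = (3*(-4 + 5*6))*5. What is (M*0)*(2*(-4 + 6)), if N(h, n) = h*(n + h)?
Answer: 0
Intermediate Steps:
N(h, n) = h*(h + n)
c = 78 (c = ((3*(-4 + 5*6))*5)/5 = ((3*(-4 + 30))*5)/5 = ((3*26)*5)/5 = (78*5)/5 = (⅕)*390 = 78)
M = -39 (M = 9 - (78 - (-5)*(-5 - 1)) = 9 - (78 - (-5)*(-6)) = 9 - (78 - 1*30) = 9 - (78 - 30) = 9 - 1*48 = 9 - 48 = -39)
(M*0)*(2*(-4 + 6)) = (-39*0)*(2*(-4 + 6)) = 0*(2*2) = 0*4 = 0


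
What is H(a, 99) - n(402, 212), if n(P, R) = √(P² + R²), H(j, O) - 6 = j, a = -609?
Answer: -603 - 2*√51637 ≈ -1057.5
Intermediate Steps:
H(j, O) = 6 + j
H(a, 99) - n(402, 212) = (6 - 609) - √(402² + 212²) = -603 - √(161604 + 44944) = -603 - √206548 = -603 - 2*√51637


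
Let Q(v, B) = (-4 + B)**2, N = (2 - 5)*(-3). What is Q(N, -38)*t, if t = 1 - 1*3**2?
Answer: -14112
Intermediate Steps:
t = -8 (t = 1 - 1*9 = 1 - 9 = -8)
N = 9 (N = -3*(-3) = 9)
Q(N, -38)*t = (-4 - 38)**2*(-8) = (-42)**2*(-8) = 1764*(-8) = -14112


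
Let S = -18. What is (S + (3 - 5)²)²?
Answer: 196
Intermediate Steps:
(S + (3 - 5)²)² = (-18 + (3 - 5)²)² = (-18 + (-2)²)² = (-18 + 4)² = (-14)² = 196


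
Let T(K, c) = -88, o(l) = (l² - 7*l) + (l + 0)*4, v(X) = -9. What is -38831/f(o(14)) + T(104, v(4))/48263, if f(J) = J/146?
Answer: -136809347145/3716251 ≈ -36814.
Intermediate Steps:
o(l) = l² - 3*l (o(l) = (l² - 7*l) + l*4 = (l² - 7*l) + 4*l = l² - 3*l)
f(J) = J/146 (f(J) = J*(1/146) = J/146)
-38831/f(o(14)) + T(104, v(4))/48263 = -38831*73/(7*(-3 + 14)) - 88/48263 = -38831/((14*11)/146) - 88*1/48263 = -38831/((1/146)*154) - 88/48263 = -38831/77/73 - 88/48263 = -38831*73/77 - 88/48263 = -2834663/77 - 88/48263 = -136809347145/3716251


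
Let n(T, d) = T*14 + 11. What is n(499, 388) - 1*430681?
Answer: -423684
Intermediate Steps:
n(T, d) = 11 + 14*T (n(T, d) = 14*T + 11 = 11 + 14*T)
n(499, 388) - 1*430681 = (11 + 14*499) - 1*430681 = (11 + 6986) - 430681 = 6997 - 430681 = -423684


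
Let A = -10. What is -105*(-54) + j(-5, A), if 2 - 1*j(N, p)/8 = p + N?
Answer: 5806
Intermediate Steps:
j(N, p) = 16 - 8*N - 8*p (j(N, p) = 16 - 8*(p + N) = 16 - 8*(N + p) = 16 + (-8*N - 8*p) = 16 - 8*N - 8*p)
-105*(-54) + j(-5, A) = -105*(-54) + (16 - 8*(-5) - 8*(-10)) = 5670 + (16 + 40 + 80) = 5670 + 136 = 5806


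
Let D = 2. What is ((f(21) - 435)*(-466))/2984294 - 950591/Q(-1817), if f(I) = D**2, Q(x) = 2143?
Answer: -1418206302388/3197671021 ≈ -443.51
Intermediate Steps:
f(I) = 4 (f(I) = 2**2 = 4)
((f(21) - 435)*(-466))/2984294 - 950591/Q(-1817) = ((4 - 435)*(-466))/2984294 - 950591/2143 = -431*(-466)*(1/2984294) - 950591*1/2143 = 200846*(1/2984294) - 950591/2143 = 100423/1492147 - 950591/2143 = -1418206302388/3197671021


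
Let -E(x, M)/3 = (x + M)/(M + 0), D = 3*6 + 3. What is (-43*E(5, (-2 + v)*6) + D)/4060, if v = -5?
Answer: 13/392 ≈ 0.033163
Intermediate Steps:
D = 21 (D = 18 + 3 = 21)
E(x, M) = -3*(M + x)/M (E(x, M) = -3*(x + M)/(M + 0) = -3*(M + x)/M)
(-43*E(5, (-2 + v)*6) + D)/4060 = (-43*(-3 - 3*5/(-2 - 5)*6) + 21)/4060 = (-43*(-3 - 3*5/(-7*6)) + 21)*(1/4060) = (-43*(-3 - 3*5/(-42)) + 21)*(1/4060) = (-43*(-3 - 3*5*(-1/42)) + 21)*(1/4060) = (-43*(-3 + 5/14) + 21)*(1/4060) = (-43*(-37/14) + 21)*(1/4060) = (1591/14 + 21)*(1/4060) = (1885/14)*(1/4060) = 13/392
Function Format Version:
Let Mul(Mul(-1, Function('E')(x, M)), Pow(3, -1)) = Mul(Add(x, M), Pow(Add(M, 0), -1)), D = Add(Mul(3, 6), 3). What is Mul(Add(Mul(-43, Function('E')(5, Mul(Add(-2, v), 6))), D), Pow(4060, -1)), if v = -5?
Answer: Rational(13, 392) ≈ 0.033163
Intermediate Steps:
D = 21 (D = Add(18, 3) = 21)
Function('E')(x, M) = Mul(-3, Pow(M, -1), Add(M, x)) (Function('E')(x, M) = Mul(-3, Mul(Add(x, M), Pow(Add(M, 0), -1))) = Mul(-3, Mul(Add(M, x), Pow(M, -1))) = Mul(-3, Mul(Pow(M, -1), Add(M, x))) = Mul(-3, Pow(M, -1), Add(M, x)))
Mul(Add(Mul(-43, Function('E')(5, Mul(Add(-2, v), 6))), D), Pow(4060, -1)) = Mul(Add(Mul(-43, Add(-3, Mul(-3, 5, Pow(Mul(Add(-2, -5), 6), -1)))), 21), Pow(4060, -1)) = Mul(Add(Mul(-43, Add(-3, Mul(-3, 5, Pow(Mul(-7, 6), -1)))), 21), Rational(1, 4060)) = Mul(Add(Mul(-43, Add(-3, Mul(-3, 5, Pow(-42, -1)))), 21), Rational(1, 4060)) = Mul(Add(Mul(-43, Add(-3, Mul(-3, 5, Rational(-1, 42)))), 21), Rational(1, 4060)) = Mul(Add(Mul(-43, Add(-3, Rational(5, 14))), 21), Rational(1, 4060)) = Mul(Add(Mul(-43, Rational(-37, 14)), 21), Rational(1, 4060)) = Mul(Add(Rational(1591, 14), 21), Rational(1, 4060)) = Mul(Rational(1885, 14), Rational(1, 4060)) = Rational(13, 392)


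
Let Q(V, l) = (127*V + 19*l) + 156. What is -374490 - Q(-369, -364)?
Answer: -320867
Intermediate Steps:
Q(V, l) = 156 + 19*l + 127*V (Q(V, l) = (19*l + 127*V) + 156 = 156 + 19*l + 127*V)
-374490 - Q(-369, -364) = -374490 - (156 + 19*(-364) + 127*(-369)) = -374490 - (156 - 6916 - 46863) = -374490 - 1*(-53623) = -374490 + 53623 = -320867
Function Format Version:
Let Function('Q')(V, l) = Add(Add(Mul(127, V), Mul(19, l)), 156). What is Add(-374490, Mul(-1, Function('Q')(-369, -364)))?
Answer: -320867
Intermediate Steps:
Function('Q')(V, l) = Add(156, Mul(19, l), Mul(127, V)) (Function('Q')(V, l) = Add(Add(Mul(19, l), Mul(127, V)), 156) = Add(156, Mul(19, l), Mul(127, V)))
Add(-374490, Mul(-1, Function('Q')(-369, -364))) = Add(-374490, Mul(-1, Add(156, Mul(19, -364), Mul(127, -369)))) = Add(-374490, Mul(-1, Add(156, -6916, -46863))) = Add(-374490, Mul(-1, -53623)) = Add(-374490, 53623) = -320867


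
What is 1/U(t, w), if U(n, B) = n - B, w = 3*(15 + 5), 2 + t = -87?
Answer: -1/149 ≈ -0.0067114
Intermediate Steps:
t = -89 (t = -2 - 87 = -89)
w = 60 (w = 3*20 = 60)
1/U(t, w) = 1/(-89 - 1*60) = 1/(-89 - 60) = 1/(-149) = -1/149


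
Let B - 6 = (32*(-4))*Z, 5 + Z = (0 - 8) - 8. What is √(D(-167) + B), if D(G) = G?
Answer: 19*√7 ≈ 50.269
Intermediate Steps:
Z = -21 (Z = -5 + ((0 - 8) - 8) = -5 + (-8 - 8) = -5 - 16 = -21)
B = 2694 (B = 6 + (32*(-4))*(-21) = 6 - 128*(-21) = 6 + 2688 = 2694)
√(D(-167) + B) = √(-167 + 2694) = √2527 = 19*√7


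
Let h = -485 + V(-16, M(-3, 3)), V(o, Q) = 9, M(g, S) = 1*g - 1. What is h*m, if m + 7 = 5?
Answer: 952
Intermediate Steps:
M(g, S) = -1 + g (M(g, S) = g - 1 = -1 + g)
m = -2 (m = -7 + 5 = -2)
h = -476 (h = -485 + 9 = -476)
h*m = -476*(-2) = 952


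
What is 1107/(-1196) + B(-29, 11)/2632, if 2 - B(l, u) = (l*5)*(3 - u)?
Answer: -134331/98371 ≈ -1.3656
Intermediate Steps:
B(l, u) = 2 - 5*l*(3 - u) (B(l, u) = 2 - l*5*(3 - u) = 2 - 5*l*(3 - u))
1107/(-1196) + B(-29, 11)/2632 = 1107/(-1196) + (2 - 15*(-29) + 5*(-29)*11)/2632 = 1107*(-1/1196) + (2 + 435 - 1595)*(1/2632) = -1107/1196 - 1158*1/2632 = -1107/1196 - 579/1316 = -134331/98371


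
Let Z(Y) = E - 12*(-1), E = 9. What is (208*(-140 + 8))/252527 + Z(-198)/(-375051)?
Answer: -312203131/2870015269 ≈ -0.10878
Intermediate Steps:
Z(Y) = 21 (Z(Y) = 9 - 12*(-1) = 9 + 12 = 21)
(208*(-140 + 8))/252527 + Z(-198)/(-375051) = (208*(-140 + 8))/252527 + 21/(-375051) = (208*(-132))*(1/252527) + 21*(-1/375051) = -27456*1/252527 - 7/125017 = -2496/22957 - 7/125017 = -312203131/2870015269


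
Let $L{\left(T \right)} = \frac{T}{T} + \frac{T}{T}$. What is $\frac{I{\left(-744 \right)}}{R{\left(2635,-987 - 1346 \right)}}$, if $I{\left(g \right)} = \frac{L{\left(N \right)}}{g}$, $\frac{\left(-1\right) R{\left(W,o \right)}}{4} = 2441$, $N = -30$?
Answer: $\frac{1}{3632208} \approx 2.7531 \cdot 10^{-7}$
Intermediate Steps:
$L{\left(T \right)} = 2$ ($L{\left(T \right)} = 1 + 1 = 2$)
$R{\left(W,o \right)} = -9764$ ($R{\left(W,o \right)} = \left(-4\right) 2441 = -9764$)
$I{\left(g \right)} = \frac{2}{g}$
$\frac{I{\left(-744 \right)}}{R{\left(2635,-987 - 1346 \right)}} = \frac{2 \frac{1}{-744}}{-9764} = 2 \left(- \frac{1}{744}\right) \left(- \frac{1}{9764}\right) = \left(- \frac{1}{372}\right) \left(- \frac{1}{9764}\right) = \frac{1}{3632208}$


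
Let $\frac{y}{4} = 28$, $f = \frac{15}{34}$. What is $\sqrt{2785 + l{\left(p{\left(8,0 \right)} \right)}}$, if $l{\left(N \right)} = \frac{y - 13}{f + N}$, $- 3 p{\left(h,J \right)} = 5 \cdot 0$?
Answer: $\frac{\sqrt{75235}}{5} \approx 54.858$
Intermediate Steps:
$f = \frac{15}{34}$ ($f = 15 \cdot \frac{1}{34} = \frac{15}{34} \approx 0.44118$)
$y = 112$ ($y = 4 \cdot 28 = 112$)
$p{\left(h,J \right)} = 0$ ($p{\left(h,J \right)} = - \frac{5 \cdot 0}{3} = \left(- \frac{1}{3}\right) 0 = 0$)
$l{\left(N \right)} = \frac{99}{\frac{15}{34} + N}$ ($l{\left(N \right)} = \frac{112 - 13}{\frac{15}{34} + N} = \frac{99}{\frac{15}{34} + N}$)
$\sqrt{2785 + l{\left(p{\left(8,0 \right)} \right)}} = \sqrt{2785 + \frac{3366}{15 + 34 \cdot 0}} = \sqrt{2785 + \frac{3366}{15 + 0}} = \sqrt{2785 + \frac{3366}{15}} = \sqrt{2785 + 3366 \cdot \frac{1}{15}} = \sqrt{2785 + \frac{1122}{5}} = \sqrt{\frac{15047}{5}} = \frac{\sqrt{75235}}{5}$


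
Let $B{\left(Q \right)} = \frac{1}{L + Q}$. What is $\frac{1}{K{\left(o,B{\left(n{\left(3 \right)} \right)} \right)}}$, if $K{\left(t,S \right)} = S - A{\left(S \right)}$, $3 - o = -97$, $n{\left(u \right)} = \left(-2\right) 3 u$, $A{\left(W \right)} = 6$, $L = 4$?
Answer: $- \frac{14}{85} \approx -0.16471$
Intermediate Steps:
$n{\left(u \right)} = - 6 u$
$o = 100$ ($o = 3 - -97 = 3 + 97 = 100$)
$B{\left(Q \right)} = \frac{1}{4 + Q}$
$K{\left(t,S \right)} = -6 + S$ ($K{\left(t,S \right)} = S - 6 = -6 + S$)
$\frac{1}{K{\left(o,B{\left(n{\left(3 \right)} \right)} \right)}} = \frac{1}{-6 + \frac{1}{4 - 18}} = \frac{1}{-6 + \frac{1}{-14}} = \frac{1}{-6 - \frac{1}{14}} = \frac{1}{- \frac{85}{14}} = - \frac{14}{85}$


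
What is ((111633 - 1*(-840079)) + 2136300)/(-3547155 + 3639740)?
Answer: 3088012/92585 ≈ 33.353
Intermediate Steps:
((111633 - 1*(-840079)) + 2136300)/(-3547155 + 3639740) = ((111633 + 840079) + 2136300)/92585 = (951712 + 2136300)*(1/92585) = 3088012*(1/92585) = 3088012/92585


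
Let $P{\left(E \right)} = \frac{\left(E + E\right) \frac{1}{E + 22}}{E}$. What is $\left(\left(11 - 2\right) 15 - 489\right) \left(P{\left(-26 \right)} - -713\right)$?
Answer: $-252225$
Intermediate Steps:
$P{\left(E \right)} = \frac{2}{22 + E}$ ($P{\left(E \right)} = \frac{2 E \frac{1}{22 + E}}{E} = \frac{2}{22 + E}$)
$\left(\left(11 - 2\right) 15 - 489\right) \left(P{\left(-26 \right)} - -713\right) = \left(\left(11 - 2\right) 15 - 489\right) \left(\frac{2}{22 - 26} - -713\right) = \left(9 \cdot 15 - 489\right) \left(\frac{2}{-4} + 713\right) = \left(135 - 489\right) \left(2 \left(- \frac{1}{4}\right) + 713\right) = - 354 \left(- \frac{1}{2} + 713\right) = \left(-354\right) \frac{1425}{2} = -252225$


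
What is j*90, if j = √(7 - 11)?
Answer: 180*I ≈ 180.0*I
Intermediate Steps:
j = 2*I (j = √(-4) = 2*I ≈ 2.0*I)
j*90 = (2*I)*90 = 180*I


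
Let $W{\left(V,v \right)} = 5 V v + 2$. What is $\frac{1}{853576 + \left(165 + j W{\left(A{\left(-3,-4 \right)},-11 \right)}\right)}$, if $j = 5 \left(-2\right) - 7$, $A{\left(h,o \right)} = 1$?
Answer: $\frac{1}{854642} \approx 1.1701 \cdot 10^{-6}$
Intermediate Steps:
$j = -17$ ($j = -10 - 7 = -17$)
$W{\left(V,v \right)} = 2 + 5 V v$ ($W{\left(V,v \right)} = 5 V v + 2 = 2 + 5 V v$)
$\frac{1}{853576 + \left(165 + j W{\left(A{\left(-3,-4 \right)},-11 \right)}\right)} = \frac{1}{853576 - \left(-165 + 17 \left(2 + 5 \cdot 1 \left(-11\right)\right)\right)} = \frac{1}{853576 - \left(-165 + 17 \left(2 - 55\right)\right)} = \frac{1}{853576 + \left(165 - -901\right)} = \frac{1}{853576 + \left(165 + 901\right)} = \frac{1}{853576 + 1066} = \frac{1}{854642}$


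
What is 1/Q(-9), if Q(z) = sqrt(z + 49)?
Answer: sqrt(10)/20 ≈ 0.15811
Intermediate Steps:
Q(z) = sqrt(49 + z)
1/Q(-9) = 1/(sqrt(49 - 9)) = 1/(sqrt(40)) = 1/(2*sqrt(10)) = sqrt(10)/20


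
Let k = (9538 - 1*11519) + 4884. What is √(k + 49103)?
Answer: √52006 ≈ 228.05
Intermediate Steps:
k = 2903 (k = (9538 - 11519) + 4884 = -1981 + 4884 = 2903)
√(k + 49103) = √(2903 + 49103) = √52006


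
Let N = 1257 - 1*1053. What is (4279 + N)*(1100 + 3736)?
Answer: 21679788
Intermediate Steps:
N = 204 (N = 1257 - 1053 = 204)
(4279 + N)*(1100 + 3736) = (4279 + 204)*(1100 + 3736) = 4483*4836 = 21679788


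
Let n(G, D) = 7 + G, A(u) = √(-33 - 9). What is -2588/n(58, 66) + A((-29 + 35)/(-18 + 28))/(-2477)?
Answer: -2588/65 - I*√42/2477 ≈ -39.815 - 0.0026164*I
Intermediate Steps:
A(u) = I*√42 (A(u) = √(-42) = I*√42)
-2588/n(58, 66) + A((-29 + 35)/(-18 + 28))/(-2477) = -2588/(7 + 58) + (I*√42)/(-2477) = -2588/65 + (I*√42)*(-1/2477) = -2588*1/65 - I*√42/2477 = -2588/65 - I*√42/2477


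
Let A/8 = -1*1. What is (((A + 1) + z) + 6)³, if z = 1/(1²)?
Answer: 0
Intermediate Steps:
A = -8 (A = 8*(-1*1) = 8*(-1) = -8)
z = 1 (z = 1/1 = 1)
(((A + 1) + z) + 6)³ = (((-8 + 1) + 1) + 6)³ = ((-7 + 1) + 6)³ = (-6 + 6)³ = 0³ = 0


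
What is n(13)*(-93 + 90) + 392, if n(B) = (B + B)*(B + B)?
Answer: -1636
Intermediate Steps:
n(B) = 4*B² (n(B) = (2*B)*(2*B) = 4*B²)
n(13)*(-93 + 90) + 392 = (4*13²)*(-93 + 90) + 392 = (4*169)*(-3) + 392 = 676*(-3) + 392 = -2028 + 392 = -1636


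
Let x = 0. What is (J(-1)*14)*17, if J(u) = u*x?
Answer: 0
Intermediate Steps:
J(u) = 0 (J(u) = u*0 = 0)
(J(-1)*14)*17 = (0*14)*17 = 0*17 = 0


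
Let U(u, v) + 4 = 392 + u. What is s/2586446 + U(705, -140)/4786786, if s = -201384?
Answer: -480577563173/6190381751278 ≈ -0.077633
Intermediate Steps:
U(u, v) = 388 + u (U(u, v) = -4 + (392 + u) = 388 + u)
s/2586446 + U(705, -140)/4786786 = -201384/2586446 + (388 + 705)/4786786 = -201384*1/2586446 + 1093*(1/4786786) = -100692/1293223 + 1093/4786786 = -480577563173/6190381751278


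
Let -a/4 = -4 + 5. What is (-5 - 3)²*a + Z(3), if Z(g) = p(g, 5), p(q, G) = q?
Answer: -253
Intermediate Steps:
Z(g) = g
a = -4 (a = -4*(-4 + 5) = -4*1 = -4)
(-5 - 3)²*a + Z(3) = (-5 - 3)²*(-4) + 3 = (-8)²*(-4) + 3 = 64*(-4) + 3 = -256 + 3 = -253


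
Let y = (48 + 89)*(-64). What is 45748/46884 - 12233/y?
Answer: 243662609/102769728 ≈ 2.3710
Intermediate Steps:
y = -8768 (y = 137*(-64) = -8768)
45748/46884 - 12233/y = 45748/46884 - 12233/(-8768) = 45748*(1/46884) - 12233*(-1/8768) = 11437/11721 + 12233/8768 = 243662609/102769728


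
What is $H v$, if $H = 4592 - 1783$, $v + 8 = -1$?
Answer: $-25281$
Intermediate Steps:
$v = -9$ ($v = -8 - 1 = -9$)
$H = 2809$
$H v = 2809 \left(-9\right) = -25281$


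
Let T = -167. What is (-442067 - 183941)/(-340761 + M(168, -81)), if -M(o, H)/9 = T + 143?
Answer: 626008/340545 ≈ 1.8383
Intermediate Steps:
M(o, H) = 216 (M(o, H) = -9*(-167 + 143) = -9*(-24) = 216)
(-442067 - 183941)/(-340761 + M(168, -81)) = (-442067 - 183941)/(-340761 + 216) = -626008/(-340545) = -626008*(-1/340545) = 626008/340545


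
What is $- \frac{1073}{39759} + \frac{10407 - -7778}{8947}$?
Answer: $\frac{24600596}{12266337} \approx 2.0055$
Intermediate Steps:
$- \frac{1073}{39759} + \frac{10407 - -7778}{8947} = \left(-1073\right) \frac{1}{39759} + \left(10407 + 7778\right) \frac{1}{8947} = - \frac{37}{1371} + 18185 \cdot \frac{1}{8947} = - \frac{37}{1371} + \frac{18185}{8947} = \frac{24600596}{12266337}$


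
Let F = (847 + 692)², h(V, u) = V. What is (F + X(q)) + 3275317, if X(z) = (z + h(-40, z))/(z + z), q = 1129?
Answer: 12743787293/2258 ≈ 5.6438e+6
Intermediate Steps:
X(z) = (-40 + z)/(2*z) (X(z) = (z - 40)/(z + z) = (-40 + z)/((2*z)) = (-40 + z)*(1/(2*z)) = (-40 + z)/(2*z))
F = 2368521 (F = 1539² = 2368521)
(F + X(q)) + 3275317 = (2368521 + (½)*(-40 + 1129)/1129) + 3275317 = (2368521 + (½)*(1/1129)*1089) + 3275317 = (2368521 + 1089/2258) + 3275317 = 5348121507/2258 + 3275317 = 12743787293/2258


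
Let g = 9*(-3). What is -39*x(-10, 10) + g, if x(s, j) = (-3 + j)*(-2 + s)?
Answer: 3249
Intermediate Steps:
g = -27
-39*x(-10, 10) + g = -39*(6 - 3*(-10) - 2*10 + 10*(-10)) - 27 = -39*(6 + 30 - 20 - 100) - 27 = -39*(-84) - 27 = 3276 - 27 = 3249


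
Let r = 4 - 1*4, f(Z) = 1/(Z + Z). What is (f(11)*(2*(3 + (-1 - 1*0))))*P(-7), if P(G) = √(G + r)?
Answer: 2*I*√7/11 ≈ 0.48105*I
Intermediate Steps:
f(Z) = 1/(2*Z)
r = 0 (r = 4 - 4 = 0)
P(G) = √G (P(G) = √(G + 0) = √G)
(f(11)*(2*(3 + (-1 - 1*0))))*P(-7) = (((½)/11)*(2*(3 + (-1 - 1*0))))*√(-7) = (((½)*(1/11))*(2*(3 + (-1 + 0))))*(I*√7) = ((2*(3 - 1))/22)*(I*√7) = ((2*2)/22)*(I*√7) = ((1/22)*4)*(I*√7) = 2*(I*√7)/11 = 2*I*√7/11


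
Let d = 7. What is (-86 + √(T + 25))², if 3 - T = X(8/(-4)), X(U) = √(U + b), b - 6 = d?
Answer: (86 - √(28 - √11))² ≈ 6566.1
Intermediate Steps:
b = 13 (b = 6 + 7 = 13)
X(U) = √(13 + U) (X(U) = √(U + 13) = √(13 + U))
T = 3 - √11 (T = 3 - √(13 + 8/(-4)) = 3 - √(13 + 8*(-¼)) = 3 - √(13 - 2) = 3 - √11 ≈ -0.31662)
(-86 + √(T + 25))² = (-86 + √((3 - √11) + 25))² = (-86 + √(28 - √11))²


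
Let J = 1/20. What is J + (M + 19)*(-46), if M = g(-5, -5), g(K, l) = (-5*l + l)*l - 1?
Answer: 75441/20 ≈ 3772.1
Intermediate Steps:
J = 1/20 ≈ 0.050000
g(K, l) = -1 - 4*l² (g(K, l) = (-4*l)*l - 1 = -4*l² - 1 = -1 - 4*l²)
M = -101 (M = -1 - 4*(-5)² = -1 - 4*25 = -1 - 100 = -101)
J + (M + 19)*(-46) = 1/20 + (-101 + 19)*(-46) = 1/20 - 82*(-46) = 1/20 + 3772 = 75441/20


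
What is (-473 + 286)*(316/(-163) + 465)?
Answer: -14114573/163 ≈ -86593.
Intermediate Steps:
(-473 + 286)*(316/(-163) + 465) = -187*(316*(-1/163) + 465) = -187*(-316/163 + 465) = -187*75479/163 = -14114573/163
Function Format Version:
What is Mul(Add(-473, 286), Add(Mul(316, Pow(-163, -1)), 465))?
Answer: Rational(-14114573, 163) ≈ -86593.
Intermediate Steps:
Mul(Add(-473, 286), Add(Mul(316, Pow(-163, -1)), 465)) = Mul(-187, Add(Mul(316, Rational(-1, 163)), 465)) = Mul(-187, Add(Rational(-316, 163), 465)) = Mul(-187, Rational(75479, 163)) = Rational(-14114573, 163)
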